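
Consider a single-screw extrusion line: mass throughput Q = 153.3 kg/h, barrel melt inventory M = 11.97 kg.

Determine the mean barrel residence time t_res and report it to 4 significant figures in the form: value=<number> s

Q_s = Q / 3600 = 153.3 / 3600 = 0.0425833 kg/s
t_res = M / Q_s = 11.97 ÷ 0.0425833 = 281.096 s

value=281.1 s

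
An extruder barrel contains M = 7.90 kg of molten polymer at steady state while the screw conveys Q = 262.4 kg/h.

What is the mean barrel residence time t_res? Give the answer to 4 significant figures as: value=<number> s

value=108.4 s

Q_s = Q / 3600 = 262.4 / 3600 = 0.0728889 kg/s
Mean residence time: t_res = M/Q_s = 7.90 kg / 0.0728889 kg/s = 108.384 s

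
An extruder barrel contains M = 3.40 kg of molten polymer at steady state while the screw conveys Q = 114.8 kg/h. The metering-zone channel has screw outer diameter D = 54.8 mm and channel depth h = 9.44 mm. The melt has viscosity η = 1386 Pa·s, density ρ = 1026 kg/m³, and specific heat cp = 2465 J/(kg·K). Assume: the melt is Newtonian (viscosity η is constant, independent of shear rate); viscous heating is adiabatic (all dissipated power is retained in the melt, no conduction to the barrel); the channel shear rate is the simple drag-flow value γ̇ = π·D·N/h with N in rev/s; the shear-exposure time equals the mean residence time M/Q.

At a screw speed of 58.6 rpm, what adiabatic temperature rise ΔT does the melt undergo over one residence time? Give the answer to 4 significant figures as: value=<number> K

Convert throughput: Q = 114.8 kg/h = 114.8/3600 = 0.0318889 kg/s
Mean residence time: t_res = M/Q_s = 3.40 kg / 0.0318889 kg/s = 106.62 s
Convert to SI: D = 0.0548 m, h = 0.00944 m, N = 58.6/60 = 0.976667 rev/s
γ̇ = π·D·N / h = π · 0.0548 · 0.976667 / 0.00944 = 17.8117 s⁻¹
ΔT = η·γ̇²·t_res/(ρ·cp) = [1386 × 17.8117² × 106.62] / [1026 × 2465] = 18.5374 K

value=18.54 K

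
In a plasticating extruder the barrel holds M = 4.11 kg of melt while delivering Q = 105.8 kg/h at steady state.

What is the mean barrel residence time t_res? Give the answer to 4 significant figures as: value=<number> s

Q_s = Q / 3600 = 105.8 / 3600 = 0.0293889 kg/s
Mean residence time: t_res = M/Q_s = 4.11 kg / 0.0293889 kg/s = 139.849 s

value=139.8 s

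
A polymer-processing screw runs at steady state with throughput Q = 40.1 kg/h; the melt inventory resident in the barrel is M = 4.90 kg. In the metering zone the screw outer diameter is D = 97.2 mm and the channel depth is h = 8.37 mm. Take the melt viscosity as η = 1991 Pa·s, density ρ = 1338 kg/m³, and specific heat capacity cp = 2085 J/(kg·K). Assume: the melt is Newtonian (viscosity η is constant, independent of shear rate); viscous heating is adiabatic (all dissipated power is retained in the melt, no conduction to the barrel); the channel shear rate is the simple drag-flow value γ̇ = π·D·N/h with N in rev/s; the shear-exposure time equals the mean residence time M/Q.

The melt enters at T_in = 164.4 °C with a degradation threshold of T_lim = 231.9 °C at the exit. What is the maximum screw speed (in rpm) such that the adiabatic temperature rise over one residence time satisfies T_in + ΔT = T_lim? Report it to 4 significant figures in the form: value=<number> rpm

Convert throughput: Q = 40.1 kg/h = 40.1/3600 = 0.0111389 kg/s
Mean residence time: t_res = M/Q_s = 4.90 kg / 0.0111389 kg/s = 439.9 s
Convert to metres: D = 0.0972 m, h = 0.00837 m
Allowable rise: ΔT_a = T_lim − T_in = 231.9 − 164.4 = 67.5 K
Invert ΔT = ηγ̇²t_res/(ρcp) for γ̇: γ̇_max² = ΔT_a ρ cp / (η t_res) = 67.5·1338·2085 / (1991·439.9) = 215.001 s⁻²
γ̇_max = sqrt(215.001) = 14.6629 s⁻¹
N_max = γ̇_max h / (πD) = 14.6629·0.00837/(π·0.0972) = 0.401911 rev/s → ×60 = 24.1146 rpm

value=24.11 rpm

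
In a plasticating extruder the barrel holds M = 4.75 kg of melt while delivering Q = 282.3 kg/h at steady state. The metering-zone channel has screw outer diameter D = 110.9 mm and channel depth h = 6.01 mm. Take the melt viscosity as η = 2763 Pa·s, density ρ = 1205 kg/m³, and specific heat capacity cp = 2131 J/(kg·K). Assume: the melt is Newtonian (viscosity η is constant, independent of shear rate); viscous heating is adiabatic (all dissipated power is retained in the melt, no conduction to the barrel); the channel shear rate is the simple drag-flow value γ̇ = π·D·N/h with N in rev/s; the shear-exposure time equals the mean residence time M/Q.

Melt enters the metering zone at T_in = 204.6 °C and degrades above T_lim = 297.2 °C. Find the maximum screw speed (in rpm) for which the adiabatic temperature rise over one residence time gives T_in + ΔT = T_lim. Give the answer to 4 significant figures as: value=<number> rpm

value=39.01 rpm

Q_s = Q / 3600 = 282.3 / 3600 = 0.0784167 kg/s
t_res = M / Q_s = 4.75 ÷ 0.0784167 = 60.5739 s
Geometry in SI: D = 110.9 mm → 0.1109 m, h = 6.01 mm → 0.00601 m
Allowable rise: ΔT_a = T_lim − T_in = 297.2 − 204.6 = 92.6 K
γ̇_max² = ΔT_a·ρ·cp/(η·t_res) = 92.6·1205·2131/(2763·60.5739) = 1420.74 s⁻²
Take the square root: γ̇_max = √(1420.74) = 37.6927 s⁻¹
Solve γ̇ = πDN/h for N: N_max = γ̇_max·h/(π·D) = 37.6927 × 0.00601 / (π × 0.1109) = 0.650206 rev/s = 39.0123 rpm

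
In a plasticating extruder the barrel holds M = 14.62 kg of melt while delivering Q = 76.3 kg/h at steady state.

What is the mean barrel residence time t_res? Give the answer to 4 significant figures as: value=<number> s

Throughput in SI: Q_s = 76.3 kg/h ÷ 3600 s/h = 0.0211944 kg/s
t_res = M / Q_s = 14.62 ÷ 0.0211944 = 689.803 s

value=689.8 s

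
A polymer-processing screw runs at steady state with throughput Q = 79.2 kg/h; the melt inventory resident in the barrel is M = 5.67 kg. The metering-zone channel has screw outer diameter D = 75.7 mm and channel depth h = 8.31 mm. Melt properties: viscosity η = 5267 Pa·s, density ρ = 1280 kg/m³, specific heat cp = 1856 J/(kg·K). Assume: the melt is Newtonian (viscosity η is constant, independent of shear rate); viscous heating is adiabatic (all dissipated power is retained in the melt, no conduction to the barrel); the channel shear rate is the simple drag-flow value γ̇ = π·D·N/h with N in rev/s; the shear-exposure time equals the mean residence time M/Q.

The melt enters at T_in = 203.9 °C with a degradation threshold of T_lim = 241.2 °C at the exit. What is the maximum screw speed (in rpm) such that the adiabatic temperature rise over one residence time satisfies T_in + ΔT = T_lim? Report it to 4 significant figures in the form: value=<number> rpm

value=16.94 rpm

Q_s = Q / 3600 = 79.2 / 3600 = 0.022 kg/s
t_res = M / Q_s = 5.67 ÷ 0.022 = 257.727 s
D = 75.7 mm = 0.0757 m;  h = 8.31 mm = 0.00831 m
ΔT_a = T_lim − T_in = 241.2 − 203.9 = 37.3 K
Invert ΔT = ηγ̇²t_res/(ρcp) for γ̇: γ̇_max² = ΔT_a ρ cp / (η t_res) = 37.3·1280·1856 / (5267·257.727) = 65.2789 s⁻²
γ̇_max = √65.2789 = 8.07954 s⁻¹
N_max = γ̇_max h / (πD) = 8.07954·0.00831/(π·0.0757) = 0.28232 rev/s → ×60 = 16.9392 rpm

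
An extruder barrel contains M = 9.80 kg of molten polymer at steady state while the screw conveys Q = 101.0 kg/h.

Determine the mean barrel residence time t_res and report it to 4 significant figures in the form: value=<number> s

value=349.3 s

Throughput in SI: Q_s = 101.0 kg/h ÷ 3600 s/h = 0.0280556 kg/s
Mean residence time: t_res = M/Q_s = 9.80 kg / 0.0280556 kg/s = 349.307 s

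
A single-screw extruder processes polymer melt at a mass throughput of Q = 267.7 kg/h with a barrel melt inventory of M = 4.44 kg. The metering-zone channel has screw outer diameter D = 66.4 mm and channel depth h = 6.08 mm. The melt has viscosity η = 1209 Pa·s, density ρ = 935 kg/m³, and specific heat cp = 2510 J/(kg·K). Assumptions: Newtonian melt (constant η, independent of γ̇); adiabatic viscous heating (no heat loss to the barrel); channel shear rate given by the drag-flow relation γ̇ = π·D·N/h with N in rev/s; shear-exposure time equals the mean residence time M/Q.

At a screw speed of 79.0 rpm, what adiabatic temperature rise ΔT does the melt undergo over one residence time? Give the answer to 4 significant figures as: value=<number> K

Throughput in SI: Q_s = 267.7 kg/h ÷ 3600 s/h = 0.0743611 kg/s
Mean residence time: t_res = M/Q_s = 4.44 kg / 0.0743611 kg/s = 59.7086 s
Geometry in metres: D = 66.4 mm → 0.0664 m, h = 6.08 mm → 0.00608 m; screw speed N = 79.0 rpm = 1.31667 rev/s
Shear rate: γ̇ = πDN/h = π·0.0664·1.31667/0.00608 = 45.1742 s⁻¹
ΔT = η·γ̇²·t_res/(ρ·cp) = [1209 × 45.1742² × 59.7086] / [935 × 2510] = 62.7709 K

value=62.77 K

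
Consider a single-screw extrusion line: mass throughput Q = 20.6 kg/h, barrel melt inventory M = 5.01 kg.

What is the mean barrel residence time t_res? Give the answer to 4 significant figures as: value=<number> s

value=875.5 s

Throughput in SI: Q_s = 20.6 kg/h ÷ 3600 s/h = 0.00572222 kg/s
t_res = M / Q_s = 5.01 / 0.00572222 = 875.534 s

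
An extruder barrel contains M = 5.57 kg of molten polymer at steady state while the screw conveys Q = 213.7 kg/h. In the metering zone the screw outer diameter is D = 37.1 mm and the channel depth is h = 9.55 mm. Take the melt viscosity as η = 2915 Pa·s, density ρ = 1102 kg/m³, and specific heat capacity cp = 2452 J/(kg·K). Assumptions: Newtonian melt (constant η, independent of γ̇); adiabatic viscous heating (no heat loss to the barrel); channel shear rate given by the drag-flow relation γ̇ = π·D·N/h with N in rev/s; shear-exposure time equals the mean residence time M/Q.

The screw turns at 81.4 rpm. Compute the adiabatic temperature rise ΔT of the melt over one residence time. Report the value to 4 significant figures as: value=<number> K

Convert throughput: Q = 213.7 kg/h = 213.7/3600 = 0.0593611 kg/s
t_res = M / Q_s = 5.57 ÷ 0.0593611 = 93.8325 s
D = 37.1 mm = 0.0371 m;  h = 9.55 mm = 0.00955 m;  N = 81.4 rpm / 60 = 1.35667 rev/s
Shear rate: γ̇ = πDN/h = π·0.0371·1.35667/0.00955 = 16.5575 s⁻¹
ΔT = η·γ̇²·t_res/(ρ·cp) = [2915 × 16.5575² × 93.8325] / [1102 × 2452] = 27.7509 K

value=27.75 K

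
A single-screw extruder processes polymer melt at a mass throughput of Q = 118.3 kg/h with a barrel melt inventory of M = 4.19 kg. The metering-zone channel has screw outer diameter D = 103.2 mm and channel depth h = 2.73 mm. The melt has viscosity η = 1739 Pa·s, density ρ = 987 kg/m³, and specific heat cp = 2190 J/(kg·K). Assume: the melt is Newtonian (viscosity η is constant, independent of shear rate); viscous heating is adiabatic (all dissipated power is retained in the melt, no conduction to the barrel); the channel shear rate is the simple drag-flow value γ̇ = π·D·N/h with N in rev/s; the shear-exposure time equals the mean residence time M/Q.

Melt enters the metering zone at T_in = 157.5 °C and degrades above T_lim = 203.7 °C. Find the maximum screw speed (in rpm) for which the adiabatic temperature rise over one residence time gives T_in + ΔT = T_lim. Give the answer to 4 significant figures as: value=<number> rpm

value=10.72 rpm

Q_s = Q / 3600 = 118.3 / 3600 = 0.0328611 kg/s
t_res = M / Q_s = 4.19 ÷ 0.0328611 = 127.506 s
Convert to metres: D = 0.1032 m, h = 0.00273 m
ΔT_a = T_lim − T_in = 203.7 °C − 157.5 °C = 46.2 K
γ̇_max² = ΔT_a·ρ·cp / (η·t_res) = [46.2 × 987 × 2190] / [1739 × 127.506] = 450.373 s⁻²
γ̇_max = sqrt(450.373) = 21.222 s⁻¹
Solve γ̇ = πDN/h for N: N_max = γ̇_max·h/(π·D) = 21.222 × 0.00273 / (π × 0.1032) = 0.178698 rev/s = 10.7219 rpm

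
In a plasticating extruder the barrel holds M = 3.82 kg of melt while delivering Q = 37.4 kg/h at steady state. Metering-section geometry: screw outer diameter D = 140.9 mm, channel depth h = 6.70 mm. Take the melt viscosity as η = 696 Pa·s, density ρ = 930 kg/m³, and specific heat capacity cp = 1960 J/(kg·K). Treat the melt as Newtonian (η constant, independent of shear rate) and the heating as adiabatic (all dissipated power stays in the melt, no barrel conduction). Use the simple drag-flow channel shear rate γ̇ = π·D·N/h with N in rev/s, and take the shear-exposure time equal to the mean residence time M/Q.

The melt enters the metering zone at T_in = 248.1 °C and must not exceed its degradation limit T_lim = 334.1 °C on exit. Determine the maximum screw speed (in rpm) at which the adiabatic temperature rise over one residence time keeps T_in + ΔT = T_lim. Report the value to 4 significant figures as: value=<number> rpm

value=22.48 rpm

Throughput in SI: Q_s = 37.4 kg/h ÷ 3600 s/h = 0.0103889 kg/s
t_res = M / Q_s = 3.82 ÷ 0.0103889 = 367.701 s
Geometry in SI: D = 140.9 mm → 0.1409 m, h = 6.70 mm → 0.0067 m
ΔT_a = T_lim − T_in = 334.1 °C − 248.1 °C = 86 K
γ̇_max² = ΔT_a·ρ·cp / (η·t_res) = [86 × 930 × 1960] / [696 × 367.701] = 612.539 s⁻²
Take the square root: γ̇_max = √(612.539) = 24.7495 s⁻¹
N_max = γ̇_max h / (πD) = 24.7495·0.0067/(π·0.1409) = 0.374611 rev/s → ×60 = 22.4767 rpm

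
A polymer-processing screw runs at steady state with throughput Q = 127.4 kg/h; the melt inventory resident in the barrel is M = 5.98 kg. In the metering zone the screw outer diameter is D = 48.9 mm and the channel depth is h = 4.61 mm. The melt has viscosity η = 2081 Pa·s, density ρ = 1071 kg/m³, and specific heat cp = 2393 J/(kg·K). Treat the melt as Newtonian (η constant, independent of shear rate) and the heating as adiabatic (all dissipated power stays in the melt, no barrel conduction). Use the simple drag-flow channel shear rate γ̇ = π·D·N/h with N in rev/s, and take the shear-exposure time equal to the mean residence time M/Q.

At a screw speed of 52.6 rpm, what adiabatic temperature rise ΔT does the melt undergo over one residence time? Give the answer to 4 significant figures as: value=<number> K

Throughput in SI: Q_s = 127.4 kg/h ÷ 3600 s/h = 0.0353889 kg/s
t_res = M / Q_s = 5.98 ÷ 0.0353889 = 168.98 s
Convert to SI: D = 0.0489 m, h = 0.00461 m, N = 52.6/60 = 0.876667 rev/s
Shear rate: γ̇ = πDN/h = π·0.0489·0.876667/0.00461 = 29.2141 s⁻¹
ΔT = η·γ̇²·t_res/(ρ·cp) = [2081 × 29.2141² × 168.98] / [1071 × 2393] = 117.101 K

value=117.1 K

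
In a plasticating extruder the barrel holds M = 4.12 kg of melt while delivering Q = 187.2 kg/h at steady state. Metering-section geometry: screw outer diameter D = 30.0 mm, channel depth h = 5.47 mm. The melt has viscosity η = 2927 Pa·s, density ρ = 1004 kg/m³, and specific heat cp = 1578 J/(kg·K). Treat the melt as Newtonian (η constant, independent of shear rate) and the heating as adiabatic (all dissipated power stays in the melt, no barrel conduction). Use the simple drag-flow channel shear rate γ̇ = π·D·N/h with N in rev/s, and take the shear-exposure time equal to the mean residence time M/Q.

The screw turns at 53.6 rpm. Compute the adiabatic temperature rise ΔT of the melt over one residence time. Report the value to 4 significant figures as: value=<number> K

value=34.68 K

Throughput in SI: Q_s = 187.2 kg/h ÷ 3600 s/h = 0.052 kg/s
Mean residence time: t_res = M/Q_s = 4.12 kg / 0.052 kg/s = 79.2308 s
Convert to SI: D = 0.03 m, h = 0.00547 m, N = 53.6/60 = 0.893333 rev/s
Shear rate: γ̇ = πDN/h = π·0.03·0.893333/0.00547 = 15.3921 s⁻¹
Adiabatic rise: ΔT = η γ̇² t_res / (ρ cp) = 2927·(15.3921)²·79.2308 / (1004·1578) = 34.6793 K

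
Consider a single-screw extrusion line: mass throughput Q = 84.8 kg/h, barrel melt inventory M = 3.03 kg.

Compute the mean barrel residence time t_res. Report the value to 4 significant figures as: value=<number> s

Throughput in SI: Q_s = 84.8 kg/h ÷ 3600 s/h = 0.0235556 kg/s
Mean residence time: t_res = M/Q_s = 3.03 kg / 0.0235556 kg/s = 128.632 s

value=128.6 s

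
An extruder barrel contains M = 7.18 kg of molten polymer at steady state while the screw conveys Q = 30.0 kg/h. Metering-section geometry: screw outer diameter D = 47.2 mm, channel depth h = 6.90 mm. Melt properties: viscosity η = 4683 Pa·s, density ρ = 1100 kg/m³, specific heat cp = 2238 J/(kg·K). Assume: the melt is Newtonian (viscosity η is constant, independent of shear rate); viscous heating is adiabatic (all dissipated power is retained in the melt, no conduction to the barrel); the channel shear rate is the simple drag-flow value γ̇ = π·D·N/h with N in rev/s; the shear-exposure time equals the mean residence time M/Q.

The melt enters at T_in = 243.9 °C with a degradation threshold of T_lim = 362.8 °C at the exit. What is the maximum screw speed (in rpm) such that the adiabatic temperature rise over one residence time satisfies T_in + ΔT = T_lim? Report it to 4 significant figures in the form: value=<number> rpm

value=23.78 rpm

Convert throughput: Q = 30.0 kg/h = 30.0/3600 = 0.00833333 kg/s
Mean residence time: t_res = M/Q_s = 7.18 kg / 0.00833333 kg/s = 861.6 s
Convert to metres: D = 0.0472 m, h = 0.0069 m
Allowable rise: ΔT_a = T_lim − T_in = 362.8 − 243.9 = 118.9 K
Invert ΔT = ηγ̇²t_res/(ρcp) for γ̇: γ̇_max² = ΔT_a ρ cp / (η t_res) = 118.9·1100·2238 / (4683·861.6) = 72.5445 s⁻²
γ̇_max = √72.5445 = 8.51731 s⁻¹
N_max = γ̇_max h / (πD) = 8.51731·0.0069/(π·0.0472) = 0.396332 rev/s → ×60 = 23.7799 rpm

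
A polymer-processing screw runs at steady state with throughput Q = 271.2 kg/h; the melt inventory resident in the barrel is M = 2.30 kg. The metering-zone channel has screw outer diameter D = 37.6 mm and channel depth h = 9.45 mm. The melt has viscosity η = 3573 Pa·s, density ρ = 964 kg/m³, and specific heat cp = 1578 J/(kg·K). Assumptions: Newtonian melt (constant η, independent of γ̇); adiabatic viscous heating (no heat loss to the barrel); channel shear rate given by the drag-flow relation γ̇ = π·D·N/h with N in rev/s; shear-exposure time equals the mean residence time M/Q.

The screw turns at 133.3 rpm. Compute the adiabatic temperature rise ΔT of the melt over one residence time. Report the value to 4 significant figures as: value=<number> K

value=55.30 K

Q_s = Q / 3600 = 271.2 / 3600 = 0.0753333 kg/s
Mean residence time: t_res = M/Q_s = 2.30 kg / 0.0753333 kg/s = 30.531 s
D = 37.6 mm = 0.0376 m;  h = 9.45 mm = 0.00945 m;  N = 133.3 rpm / 60 = 2.22167 rev/s
Shear rate: γ̇ = πDN/h = π·0.0376·2.22167/0.00945 = 27.7706 s⁻¹
ΔT = η·γ̇²·t_res/(ρ·cp) = [3573 × 27.7706² × 30.531] / [964 × 1578] = 55.3043 K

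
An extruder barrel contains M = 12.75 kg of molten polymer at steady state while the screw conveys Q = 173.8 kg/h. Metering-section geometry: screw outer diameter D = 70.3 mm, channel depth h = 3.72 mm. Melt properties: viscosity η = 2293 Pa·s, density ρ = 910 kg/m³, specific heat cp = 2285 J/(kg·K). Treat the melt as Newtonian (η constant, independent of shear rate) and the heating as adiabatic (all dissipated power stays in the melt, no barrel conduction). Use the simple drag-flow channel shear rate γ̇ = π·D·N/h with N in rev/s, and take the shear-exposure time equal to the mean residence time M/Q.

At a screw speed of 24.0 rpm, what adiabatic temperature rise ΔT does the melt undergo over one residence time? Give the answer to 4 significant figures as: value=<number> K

value=164.2 K

Q_s = Q / 3600 = 173.8 / 3600 = 0.0482778 kg/s
t_res = M / Q_s = 12.75 / 0.0482778 = 264.097 s
D = 70.3 mm = 0.0703 m;  h = 3.72 mm = 0.00372 m;  N = 24.0 rpm / 60 = 0.4 rev/s
Shear rate: γ̇ = πDN/h = π·0.0703·0.4/0.00372 = 23.7477 s⁻¹
Adiabatic rise: ΔT = η γ̇² t_res / (ρ cp) = 2293·(23.7477)²·264.097 / (910·2285) = 164.242 K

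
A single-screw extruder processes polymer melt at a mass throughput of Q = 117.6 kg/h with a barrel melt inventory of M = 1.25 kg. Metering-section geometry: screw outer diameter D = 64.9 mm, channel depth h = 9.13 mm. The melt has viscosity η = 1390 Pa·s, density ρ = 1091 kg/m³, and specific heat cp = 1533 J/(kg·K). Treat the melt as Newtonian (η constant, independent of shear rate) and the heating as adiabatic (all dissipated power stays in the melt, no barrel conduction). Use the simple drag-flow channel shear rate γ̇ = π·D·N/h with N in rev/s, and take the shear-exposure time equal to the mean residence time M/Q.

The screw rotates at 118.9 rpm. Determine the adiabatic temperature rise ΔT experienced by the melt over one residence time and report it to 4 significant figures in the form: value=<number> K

Q_s = Q / 3600 = 117.6 / 3600 = 0.0326667 kg/s
t_res = M / Q_s = 1.25 / 0.0326667 = 38.2653 s
Geometry in metres: D = 64.9 mm → 0.0649 m, h = 9.13 mm → 0.00913 m; screw speed N = 118.9 rpm = 1.98167 rev/s
γ̇ = π D N / h = (π)(0.0649)(1.98167) / 0.00913 = 44.2542 s⁻¹
ΔT = η·γ̇²·t_res/(ρ·cp) = [1390 × 44.2542² × 38.2653] / [1091 × 1533] = 62.2819 K

value=62.28 K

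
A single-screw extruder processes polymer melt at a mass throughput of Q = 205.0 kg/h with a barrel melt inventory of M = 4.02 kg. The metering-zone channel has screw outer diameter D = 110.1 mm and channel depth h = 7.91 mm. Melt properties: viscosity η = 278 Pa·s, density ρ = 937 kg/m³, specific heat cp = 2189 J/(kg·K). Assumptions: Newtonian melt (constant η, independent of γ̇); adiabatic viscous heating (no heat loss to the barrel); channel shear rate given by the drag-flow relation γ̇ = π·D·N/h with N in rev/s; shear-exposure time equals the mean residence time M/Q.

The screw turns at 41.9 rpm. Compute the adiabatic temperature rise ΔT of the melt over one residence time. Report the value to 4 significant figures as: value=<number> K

Throughput in SI: Q_s = 205.0 kg/h ÷ 3600 s/h = 0.0569444 kg/s
t_res = M / Q_s = 4.02 ÷ 0.0569444 = 70.5951 s
D = 110.1 mm = 0.1101 m;  h = 7.91 mm = 0.00791 m;  N = 41.9 rpm / 60 = 0.698333 rev/s
Shear rate: γ̇ = πDN/h = π·0.1101·0.698333/0.00791 = 30.5368 s⁻¹
ΔT = η·γ̇²·t_res/(ρ·cp) = [278 × 30.5368² × 70.5951] / [937 × 2189] = 8.92239 K

value=8.922 K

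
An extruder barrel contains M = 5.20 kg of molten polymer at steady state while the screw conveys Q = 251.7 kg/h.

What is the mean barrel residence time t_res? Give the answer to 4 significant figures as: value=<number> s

value=74.37 s

Convert throughput: Q = 251.7 kg/h = 251.7/3600 = 0.0699167 kg/s
t_res = M / Q_s = 5.20 ÷ 0.0699167 = 74.3743 s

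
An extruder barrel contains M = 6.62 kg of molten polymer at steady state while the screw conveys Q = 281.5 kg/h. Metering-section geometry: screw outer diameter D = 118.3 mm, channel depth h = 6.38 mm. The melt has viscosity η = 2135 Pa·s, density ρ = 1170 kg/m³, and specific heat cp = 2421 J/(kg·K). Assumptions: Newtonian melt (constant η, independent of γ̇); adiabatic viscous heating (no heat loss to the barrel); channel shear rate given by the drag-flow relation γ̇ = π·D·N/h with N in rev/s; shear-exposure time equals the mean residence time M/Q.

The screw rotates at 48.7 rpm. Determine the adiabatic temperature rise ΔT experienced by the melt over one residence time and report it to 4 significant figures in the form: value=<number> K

Throughput in SI: Q_s = 281.5 kg/h ÷ 3600 s/h = 0.0781944 kg/s
t_res = M / Q_s = 6.62 ÷ 0.0781944 = 84.6607 s
D = 118.3 mm = 0.1183 m;  h = 6.38 mm = 0.00638 m;  N = 48.7 rpm / 60 = 0.811667 rev/s
γ̇ = π D N / h = (π)(0.1183)(0.811667) / 0.00638 = 47.2815 s⁻¹
Adiabatic rise: ΔT = η γ̇² t_res / (ρ cp) = 2135·(47.2815)²·84.6607 / (1170·2421) = 142.654 K

value=142.7 K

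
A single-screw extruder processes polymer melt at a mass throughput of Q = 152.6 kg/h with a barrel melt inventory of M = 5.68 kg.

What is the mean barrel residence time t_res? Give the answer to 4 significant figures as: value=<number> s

value=134.0 s

Convert throughput: Q = 152.6 kg/h = 152.6/3600 = 0.0423889 kg/s
Mean residence time: t_res = M/Q_s = 5.68 kg / 0.0423889 kg/s = 133.997 s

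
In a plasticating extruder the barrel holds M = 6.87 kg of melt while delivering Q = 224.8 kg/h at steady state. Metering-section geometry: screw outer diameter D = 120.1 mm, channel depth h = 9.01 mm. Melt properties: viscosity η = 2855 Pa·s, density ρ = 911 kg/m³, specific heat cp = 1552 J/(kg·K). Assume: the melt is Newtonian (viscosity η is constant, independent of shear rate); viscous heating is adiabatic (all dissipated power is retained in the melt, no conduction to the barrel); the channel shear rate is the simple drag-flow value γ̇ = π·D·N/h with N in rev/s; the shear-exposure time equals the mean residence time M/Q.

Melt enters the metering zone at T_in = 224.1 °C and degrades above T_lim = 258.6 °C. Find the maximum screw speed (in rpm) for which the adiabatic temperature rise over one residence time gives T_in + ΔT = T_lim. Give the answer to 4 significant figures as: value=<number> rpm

value=17.86 rpm

Convert throughput: Q = 224.8 kg/h = 224.8/3600 = 0.0624444 kg/s
t_res = M / Q_s = 6.87 ÷ 0.0624444 = 110.018 s
Convert to metres: D = 0.1201 m, h = 0.00901 m
ΔT_a = T_lim − T_in = 258.6 °C − 224.1 °C = 34.5 K
γ̇_max² = ΔT_a·ρ·cp/(η·t_res) = 34.5·911·1552/(2855·110.018) = 155.296 s⁻²
Take the square root: γ̇_max = √(155.296) = 12.4618 s⁻¹
N_max = γ̇_max h / (πD) = 12.4618·0.00901/(π·0.1201) = 0.297586 rev/s → ×60 = 17.8551 rpm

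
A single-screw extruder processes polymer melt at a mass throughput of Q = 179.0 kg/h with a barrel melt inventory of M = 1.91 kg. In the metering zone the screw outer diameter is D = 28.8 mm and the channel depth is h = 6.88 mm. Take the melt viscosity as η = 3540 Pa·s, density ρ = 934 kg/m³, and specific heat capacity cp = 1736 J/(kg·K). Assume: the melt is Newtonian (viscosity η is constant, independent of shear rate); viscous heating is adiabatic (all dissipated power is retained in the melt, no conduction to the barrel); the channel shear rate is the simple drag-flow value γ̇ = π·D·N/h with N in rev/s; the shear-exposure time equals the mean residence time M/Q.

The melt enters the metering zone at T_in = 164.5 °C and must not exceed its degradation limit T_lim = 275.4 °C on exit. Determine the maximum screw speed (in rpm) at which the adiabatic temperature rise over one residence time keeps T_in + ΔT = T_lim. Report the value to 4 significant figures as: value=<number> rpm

Q_s = Q / 3600 = 179.0 / 3600 = 0.0497222 kg/s
t_res = M / Q_s = 1.91 / 0.0497222 = 38.4134 s
Convert to metres: D = 0.0288 m, h = 0.00688 m
Allowable rise: ΔT_a = T_lim − T_in = 275.4 − 164.5 = 110.9 K
Invert ΔT = ηγ̇²t_res/(ρcp) for γ̇: γ̇_max² = ΔT_a ρ cp / (η t_res) = 110.9·934·1736 / (3540·38.4134) = 1322.34 s⁻²
γ̇_max = sqrt(1322.34) = 36.3639 s⁻¹
N_max = γ̇_max h / (πD) = 36.3639·0.00688/(π·0.0288) = 2.76514 rev/s → ×60 = 165.908 rpm

value=165.9 rpm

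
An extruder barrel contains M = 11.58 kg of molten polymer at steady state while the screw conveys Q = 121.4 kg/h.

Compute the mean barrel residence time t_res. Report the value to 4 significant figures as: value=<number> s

value=343.4 s

Q_s = Q / 3600 = 121.4 / 3600 = 0.0337222 kg/s
t_res = M / Q_s = 11.58 / 0.0337222 = 343.394 s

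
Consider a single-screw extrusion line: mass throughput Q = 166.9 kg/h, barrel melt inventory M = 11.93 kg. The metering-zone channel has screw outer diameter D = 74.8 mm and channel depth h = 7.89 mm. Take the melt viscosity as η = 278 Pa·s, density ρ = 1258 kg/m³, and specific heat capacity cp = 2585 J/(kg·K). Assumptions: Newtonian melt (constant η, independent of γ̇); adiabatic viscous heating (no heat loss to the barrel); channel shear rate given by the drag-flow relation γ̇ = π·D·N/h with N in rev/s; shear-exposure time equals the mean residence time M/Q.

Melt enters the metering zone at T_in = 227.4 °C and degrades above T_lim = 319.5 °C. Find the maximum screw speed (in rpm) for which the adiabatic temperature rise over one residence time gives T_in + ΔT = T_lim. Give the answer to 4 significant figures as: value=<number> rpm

Q_s = Q / 3600 = 166.9 / 3600 = 0.0463611 kg/s
Mean residence time: t_res = M/Q_s = 11.93 kg / 0.0463611 kg/s = 257.328 s
Convert to metres: D = 0.0748 m, h = 0.00789 m
ΔT_a = T_lim − T_in = 319.5 °C − 227.4 °C = 92.1 K
Invert ΔT = ηγ̇²t_res/(ρcp) for γ̇: γ̇_max² = ΔT_a ρ cp / (η t_res) = 92.1·1258·2585 / (278·257.328) = 4186.68 s⁻²
Take the square root: γ̇_max = √(4186.68) = 64.7045 s⁻¹
Solve γ̇ = πDN/h for N: N_max = γ̇_max·h/(π·D) = 64.7045 × 0.00789 / (π × 0.0748) = 2.1725 rev/s = 130.35 rpm

value=130.4 rpm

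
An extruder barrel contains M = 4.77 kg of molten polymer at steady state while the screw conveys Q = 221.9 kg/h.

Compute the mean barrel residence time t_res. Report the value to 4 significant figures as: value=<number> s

Q_s = Q / 3600 = 221.9 / 3600 = 0.0616389 kg/s
t_res = M / Q_s = 4.77 / 0.0616389 = 77.3862 s

value=77.39 s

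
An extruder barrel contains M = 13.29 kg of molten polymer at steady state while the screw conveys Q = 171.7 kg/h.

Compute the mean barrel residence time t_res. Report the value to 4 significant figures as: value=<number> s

value=278.6 s

Q_s = Q / 3600 = 171.7 / 3600 = 0.0476944 kg/s
t_res = M / Q_s = 13.29 / 0.0476944 = 278.649 s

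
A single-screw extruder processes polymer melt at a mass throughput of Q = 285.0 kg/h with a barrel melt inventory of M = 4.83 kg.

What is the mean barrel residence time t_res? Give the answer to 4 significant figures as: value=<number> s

value=61.01 s

Throughput in SI: Q_s = 285.0 kg/h ÷ 3600 s/h = 0.0791667 kg/s
t_res = M / Q_s = 4.83 ÷ 0.0791667 = 61.0105 s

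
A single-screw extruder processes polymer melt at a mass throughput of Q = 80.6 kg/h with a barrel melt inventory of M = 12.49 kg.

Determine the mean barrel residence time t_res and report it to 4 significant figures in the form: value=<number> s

value=557.9 s

Q_s = Q / 3600 = 80.6 / 3600 = 0.0223889 kg/s
Mean residence time: t_res = M/Q_s = 12.49 kg / 0.0223889 kg/s = 557.866 s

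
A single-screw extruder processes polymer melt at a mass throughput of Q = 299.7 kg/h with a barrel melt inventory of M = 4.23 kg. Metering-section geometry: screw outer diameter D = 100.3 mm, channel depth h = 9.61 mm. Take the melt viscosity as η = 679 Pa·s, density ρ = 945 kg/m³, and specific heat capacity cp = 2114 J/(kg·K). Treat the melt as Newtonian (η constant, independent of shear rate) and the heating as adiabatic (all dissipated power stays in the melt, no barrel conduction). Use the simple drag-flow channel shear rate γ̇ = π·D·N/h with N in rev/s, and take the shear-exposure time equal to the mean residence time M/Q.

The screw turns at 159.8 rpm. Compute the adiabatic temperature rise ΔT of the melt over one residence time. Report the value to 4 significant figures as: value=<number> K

value=131.7 K

Convert throughput: Q = 299.7 kg/h = 299.7/3600 = 0.08325 kg/s
t_res = M / Q_s = 4.23 / 0.08325 = 50.8108 s
D = 100.3 mm = 0.1003 m;  h = 9.61 mm = 0.00961 m;  N = 159.8 rpm / 60 = 2.66333 rev/s
γ̇ = π D N / h = (π)(0.1003)(2.66333) / 0.00961 = 87.3279 s⁻¹
ΔT = η·γ̇²·t_res / (ρ·cp) = 679 · (87.3279)² · 50.8108 / (945 · 2114) = 131.703 K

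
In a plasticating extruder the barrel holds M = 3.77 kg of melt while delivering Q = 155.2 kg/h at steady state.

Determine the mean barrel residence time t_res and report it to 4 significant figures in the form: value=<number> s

Throughput in SI: Q_s = 155.2 kg/h ÷ 3600 s/h = 0.0431111 kg/s
t_res = M / Q_s = 3.77 ÷ 0.0431111 = 87.4485 s

value=87.45 s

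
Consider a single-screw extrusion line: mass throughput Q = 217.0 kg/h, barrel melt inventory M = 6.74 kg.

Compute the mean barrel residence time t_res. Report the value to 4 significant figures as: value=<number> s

value=111.8 s

Convert throughput: Q = 217.0 kg/h = 217.0/3600 = 0.0602778 kg/s
t_res = M / Q_s = 6.74 / 0.0602778 = 111.816 s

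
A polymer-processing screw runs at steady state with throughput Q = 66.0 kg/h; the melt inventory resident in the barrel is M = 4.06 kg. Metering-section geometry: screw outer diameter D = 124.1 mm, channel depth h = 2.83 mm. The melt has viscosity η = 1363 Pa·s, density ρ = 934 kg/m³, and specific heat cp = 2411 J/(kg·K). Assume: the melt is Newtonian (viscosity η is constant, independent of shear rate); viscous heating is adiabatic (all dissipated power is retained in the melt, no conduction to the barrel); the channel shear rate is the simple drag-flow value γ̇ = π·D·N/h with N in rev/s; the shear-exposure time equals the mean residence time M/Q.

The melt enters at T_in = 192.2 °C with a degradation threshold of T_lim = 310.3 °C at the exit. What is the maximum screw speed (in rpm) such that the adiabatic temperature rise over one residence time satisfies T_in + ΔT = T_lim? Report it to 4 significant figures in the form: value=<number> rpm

Throughput in SI: Q_s = 66.0 kg/h ÷ 3600 s/h = 0.0183333 kg/s
t_res = M / Q_s = 4.06 ÷ 0.0183333 = 221.455 s
D = 124.1 mm = 0.1241 m;  h = 2.83 mm = 0.00283 m
ΔT_a = T_lim − T_in = 310.3 °C − 192.2 °C = 118.1 K
γ̇_max² = ΔT_a·ρ·cp/(η·t_res) = 118.1·934·2411/(1363·221.455) = 881.076 s⁻²
Take the square root: γ̇_max = √(881.076) = 29.6829 s⁻¹
N_max = γ̇_max h / (πD) = 29.6829·0.00283/(π·0.1241) = 0.215462 rev/s → ×60 = 12.9277 rpm

value=12.93 rpm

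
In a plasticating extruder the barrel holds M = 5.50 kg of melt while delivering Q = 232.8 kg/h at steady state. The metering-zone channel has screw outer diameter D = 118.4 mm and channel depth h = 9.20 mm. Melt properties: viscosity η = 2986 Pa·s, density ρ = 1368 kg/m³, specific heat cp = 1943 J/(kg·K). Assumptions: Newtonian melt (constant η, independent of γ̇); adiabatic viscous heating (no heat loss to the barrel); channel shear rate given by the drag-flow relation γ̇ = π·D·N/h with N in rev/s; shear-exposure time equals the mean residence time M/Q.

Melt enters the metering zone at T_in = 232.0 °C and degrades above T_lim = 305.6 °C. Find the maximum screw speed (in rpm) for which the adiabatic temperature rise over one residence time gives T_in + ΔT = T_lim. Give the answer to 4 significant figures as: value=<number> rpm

Throughput in SI: Q_s = 232.8 kg/h ÷ 3600 s/h = 0.0646667 kg/s
t_res = M / Q_s = 5.50 ÷ 0.0646667 = 85.0515 s
Geometry in SI: D = 118.4 mm → 0.1184 m, h = 9.20 mm → 0.0092 m
Allowable rise: ΔT_a = T_lim − T_in = 305.6 − 232.0 = 73.6 K
γ̇_max² = ΔT_a·ρ·cp / (η·t_res) = [73.6 × 1368 × 1943] / [2986 × 85.0515] = 770.309 s⁻²
Take the square root: γ̇_max = √(770.309) = 27.7544 s⁻¹
N_max = γ̇_max h / (πD) = 27.7544·0.0092/(π·0.1184) = 0.686465 rev/s → ×60 = 41.1879 rpm

value=41.19 rpm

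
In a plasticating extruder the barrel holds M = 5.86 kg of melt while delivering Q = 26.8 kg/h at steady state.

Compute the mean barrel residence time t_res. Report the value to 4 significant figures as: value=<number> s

Q_s = Q / 3600 = 26.8 / 3600 = 0.00744444 kg/s
t_res = M / Q_s = 5.86 ÷ 0.00744444 = 787.164 s

value=787.2 s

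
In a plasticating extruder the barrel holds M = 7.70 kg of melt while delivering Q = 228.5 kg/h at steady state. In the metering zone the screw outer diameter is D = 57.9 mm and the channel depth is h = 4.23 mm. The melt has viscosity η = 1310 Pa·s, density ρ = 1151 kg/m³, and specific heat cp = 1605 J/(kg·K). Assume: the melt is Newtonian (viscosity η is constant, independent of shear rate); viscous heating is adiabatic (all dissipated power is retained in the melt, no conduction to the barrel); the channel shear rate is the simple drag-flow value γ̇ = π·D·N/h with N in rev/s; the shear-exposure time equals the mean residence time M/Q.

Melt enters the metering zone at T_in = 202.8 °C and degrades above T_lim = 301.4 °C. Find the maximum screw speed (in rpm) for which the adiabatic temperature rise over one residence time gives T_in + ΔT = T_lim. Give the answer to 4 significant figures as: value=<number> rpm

value=47.24 rpm

Throughput in SI: Q_s = 228.5 kg/h ÷ 3600 s/h = 0.0634722 kg/s
t_res = M / Q_s = 7.70 ÷ 0.0634722 = 121.313 s
Geometry in SI: D = 57.9 mm → 0.0579 m, h = 4.23 mm → 0.00423 m
Allowable rise: ΔT_a = T_lim − T_in = 301.4 − 202.8 = 98.6 K
γ̇_max² = ΔT_a·ρ·cp / (η·t_res) = [98.6 × 1151 × 1605] / [1310 × 121.313] = 1146.17 s⁻²
γ̇_max = √1146.17 = 33.8551 s⁻¹
N_max = γ̇_max h / (πD) = 33.8551·0.00423/(π·0.0579) = 0.787293 rev/s → ×60 = 47.2376 rpm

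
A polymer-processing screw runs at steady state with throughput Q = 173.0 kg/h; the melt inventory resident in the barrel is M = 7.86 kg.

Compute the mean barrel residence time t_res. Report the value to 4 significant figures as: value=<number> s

value=163.6 s

Throughput in SI: Q_s = 173.0 kg/h ÷ 3600 s/h = 0.0480556 kg/s
t_res = M / Q_s = 7.86 / 0.0480556 = 163.561 s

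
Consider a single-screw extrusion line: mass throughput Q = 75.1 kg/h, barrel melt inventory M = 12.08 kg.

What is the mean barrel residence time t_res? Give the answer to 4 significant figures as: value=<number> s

value=579.1 s

Q_s = Q / 3600 = 75.1 / 3600 = 0.0208611 kg/s
Mean residence time: t_res = M/Q_s = 12.08 kg / 0.0208611 kg/s = 579.068 s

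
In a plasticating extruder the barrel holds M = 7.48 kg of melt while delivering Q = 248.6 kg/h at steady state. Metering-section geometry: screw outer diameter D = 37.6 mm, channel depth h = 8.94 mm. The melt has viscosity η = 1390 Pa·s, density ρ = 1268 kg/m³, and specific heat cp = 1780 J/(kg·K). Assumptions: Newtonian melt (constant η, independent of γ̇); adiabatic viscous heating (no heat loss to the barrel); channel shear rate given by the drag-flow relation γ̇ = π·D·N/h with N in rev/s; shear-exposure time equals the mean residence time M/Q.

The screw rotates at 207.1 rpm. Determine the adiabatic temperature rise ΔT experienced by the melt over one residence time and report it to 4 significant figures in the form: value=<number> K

Q_s = Q / 3600 = 248.6 / 3600 = 0.0690556 kg/s
Mean residence time: t_res = M/Q_s = 7.48 kg / 0.0690556 kg/s = 108.319 s
D = 37.6 mm = 0.0376 m;  h = 8.94 mm = 0.00894 m;  N = 207.1 rpm / 60 = 3.45167 rev/s
Shear rate: γ̇ = πDN/h = π·0.0376·3.45167/0.00894 = 45.6067 s⁻¹
ΔT = η·γ̇²·t_res / (ρ·cp) = 1390 · (45.6067)² · 108.319 / (1268 · 1780) = 138.751 K

value=138.8 K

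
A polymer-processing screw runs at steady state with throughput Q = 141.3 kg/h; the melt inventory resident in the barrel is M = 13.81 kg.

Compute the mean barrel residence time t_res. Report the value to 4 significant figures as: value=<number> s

value=351.8 s

Q_s = Q / 3600 = 141.3 / 3600 = 0.03925 kg/s
Mean residence time: t_res = M/Q_s = 13.81 kg / 0.03925 kg/s = 351.847 s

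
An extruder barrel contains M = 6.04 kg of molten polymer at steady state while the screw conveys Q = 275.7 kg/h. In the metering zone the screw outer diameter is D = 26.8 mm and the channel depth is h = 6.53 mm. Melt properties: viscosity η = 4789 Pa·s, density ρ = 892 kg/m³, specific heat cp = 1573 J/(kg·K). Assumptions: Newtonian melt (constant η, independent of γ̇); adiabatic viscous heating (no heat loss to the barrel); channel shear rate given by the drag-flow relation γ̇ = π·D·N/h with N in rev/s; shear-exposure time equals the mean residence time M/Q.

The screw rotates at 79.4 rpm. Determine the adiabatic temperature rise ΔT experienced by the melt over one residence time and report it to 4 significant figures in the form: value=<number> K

value=78.37 K

Q_s = Q / 3600 = 275.7 / 3600 = 0.0765833 kg/s
Mean residence time: t_res = M/Q_s = 6.04 kg / 0.0765833 kg/s = 78.8683 s
Geometry in metres: D = 26.8 mm → 0.0268 m, h = 6.53 mm → 0.00653 m; screw speed N = 79.4 rpm = 1.32333 rev/s
Shear rate: γ̇ = πDN/h = π·0.0268·1.32333/0.00653 = 17.0624 s⁻¹
ΔT = η·γ̇²·t_res/(ρ·cp) = [4789 × 17.0624² × 78.8683] / [892 × 1573] = 78.3674 K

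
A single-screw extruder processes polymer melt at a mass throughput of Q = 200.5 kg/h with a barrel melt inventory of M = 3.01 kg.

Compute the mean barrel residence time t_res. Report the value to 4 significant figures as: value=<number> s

value=54.04 s

Convert throughput: Q = 200.5 kg/h = 200.5/3600 = 0.0556944 kg/s
t_res = M / Q_s = 3.01 ÷ 0.0556944 = 54.0449 s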